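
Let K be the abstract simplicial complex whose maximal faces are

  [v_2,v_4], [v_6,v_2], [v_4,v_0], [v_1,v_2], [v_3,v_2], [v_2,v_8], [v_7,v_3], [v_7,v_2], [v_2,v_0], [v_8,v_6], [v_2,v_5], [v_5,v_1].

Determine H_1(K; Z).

Order the vertices as v_0 < v_1 < v_2 < v_3 < v_4 < v_5 < v_6 < v_7 < v_8. Listing each simplex with vertices in this order, K has dimension 1 with simplices:

  0-simplices (9): [v_0], [v_1], [v_2], [v_3], [v_4], [v_5], [v_6], [v_7], [v_8]
  1-simplices (12): [v_0,v_2], [v_0,v_4], [v_1,v_2], [v_1,v_5], [v_2,v_3], [v_2,v_4], [v_2,v_5], [v_2,v_6], [v_2,v_7], [v_2,v_8], [v_3,v_7], [v_6,v_8]

so the chain groups are C_0 ≅ Z^9, C_1 ≅ Z^12.

Boundary ∂_1: C_1 → C_0 maps an edge to its endpoints' difference, ∂[p,q] = q − p. For instance
  ∂[v_0,v_2] = [v_2] − [v_0].
This gives a 9×12 integer matrix of rank 8; reducing to Smith normal form yields diagonal entries (1,1,1,1,1,1,1,1).

Computing H_k = (kernel of ∂_k) / (image of ∂_{k+1}):

  H_1: rank ker ∂_1 − rank ∂_2 = (12 − 8) − 0 = 4, and there is no ∂_2, so H_1 = Z^4.

H_1 ≅ Z^4.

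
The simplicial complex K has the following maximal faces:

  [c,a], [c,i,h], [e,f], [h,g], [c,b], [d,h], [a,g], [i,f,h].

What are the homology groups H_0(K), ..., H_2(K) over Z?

H_0 ≅ Z,  H_1 ≅ Z,  H_2 = 0.

We work with the vertex ordering a < b < c < d < e < f < g < h < i. The simplices of K, each written with vertices in increasing order, are:

  0-simplices (9): a, b, c, d, e, f, g, h, i
  1-simplices (11): ac, ag, bc, ch, ci, dh, ef, fh, fi, gh, hi
  2-simplices (2): chi, fhi

giving chain groups C_0 ≅ Z^9, C_1 ≅ Z^11, C_2 ≅ Z^2.

Boundary ∂_1: C_1 → C_0 maps an edge to its endpoints' difference, ∂[p,q] = q − p. For instance
  ∂bc = c − b.
The 9×11 boundary matrix has rank 8 and Smith normal form diag(1,1,1,1,1,1,1,1).

The boundary map ∂_2: C_2 → C_1 sends each 2-simplex [p,q,r] to [q,r] − [p,r] + [p,q]. For instance
  ∂fhi = hi − fi + fh,
  ∂chi = hi − ci + ch.
The resulting 11×2 matrix has rank 2, and its Smith normal form has invariant factors (1,1).

Reading off H_k = ker ∂_k / im ∂_{k+1}:

  H_0: rank C_0 − rank ∂_1 = 9 − 8 = 1, and the invariant factors of ∂_1 are all 1, so H_0 ≅ Z.
  H_1: rank ker ∂_1 − rank ∂_2 = (11 − 8) − 2 = 1, and the invariant factors of ∂_2 are all 1, so H_1 ≅ Z.
  H_2: rank ker ∂_2 − rank ∂_3 = (2 − 2) − 0 = 0, and there is no ∂_3, so H_2 ≅ 0.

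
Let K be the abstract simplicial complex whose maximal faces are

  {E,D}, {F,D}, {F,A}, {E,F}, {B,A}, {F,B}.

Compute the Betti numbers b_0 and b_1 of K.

Take the total order A < B < D < E < F on the vertex set. Then K (dimension 1) consists of the simplices:

  0-simplices (5): A, B, D, E, F
  1-simplices (6): AB, AF, BF, DE, DF, EF

giving chain groups C_0 ≅ Z^5, C_1 ≅ Z^6.

∂_1: C_1 → C_0 sends each edge [p,q] (with p < q) to q − p. For instance
  ∂BF = F − B.
This gives a 5×6 integer matrix of rank 4; reducing to Smith normal form yields diagonal entries (1,1,1,1).

From H_k ≅ ker(∂_k) / im(∂_{k+1}) we obtain:

  H_0: rank C_0 − rank ∂_1 = 5 − 4 = 1, and the invariant factors of ∂_1 are all 1, so H_0 ≅ Z.
  H_1: rank ker ∂_1 − rank ∂_2 = (6 − 4) − 0 = 2, and there is no ∂_2, so H_1 ≅ Z^2.

Hence the Betti numbers are b_0 = 1, b_1 = 2.

b_0 = 1, b_1 = 2.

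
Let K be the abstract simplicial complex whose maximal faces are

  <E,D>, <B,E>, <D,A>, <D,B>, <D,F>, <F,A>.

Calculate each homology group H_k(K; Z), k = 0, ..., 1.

We work with the vertex ordering A < B < D < E < F. The simplices of K, each written with vertices in increasing order, are:

  0-simplices (5): A, B, D, E, F
  1-simplices (6): AD, AF, BD, BE, DE, DF

Hence C_0 ≅ Z^5, C_1 ≅ Z^6.

The boundary map ∂_1: C_1 → C_0 is given by ∂[p,q] = [q] − [p]. For instance
  ∂BD = D − B.
The resulting 5×6 matrix has rank 4, and its Smith normal form has invariant factors (1,1,1,1).

From H_k ≅ ker(∂_k) / im(∂_{k+1}) we obtain:

  H_0: rank C_0 − rank ∂_1 = 5 − 4 = 1, and the invariant factors of ∂_1 are all 1, so H_0 ≅ Z.
  H_1: rank ker ∂_1 − rank ∂_2 = (6 − 4) − 0 = 2, and there is no ∂_2, so H_1 ≅ Z^2.

H_0 ≅ Z,  H_1 ≅ Z^2.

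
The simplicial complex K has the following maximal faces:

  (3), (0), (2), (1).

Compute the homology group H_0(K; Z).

Order the vertices as 0 < 1 < 2 < 3. Listing each simplex with vertices in this order, K has dimension 0 with simplices:

  0-simplices (4): [0], [1], [2], [3]

Hence C_0 ≅ Z^4.

Reading off H_k = ker ∂_k / im ∂_{k+1}:

  H_0: rank C_0 − rank ∂_1 = 4 − 0 = 4, and there is no ∂_1, so H_0 ≅ Z^4.

H_0 ≅ Z^4.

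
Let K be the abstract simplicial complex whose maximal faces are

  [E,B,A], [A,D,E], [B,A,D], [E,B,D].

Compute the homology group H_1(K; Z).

K has 4 vertices, 6 edges, 4 triangles.
rank ∂_1 = 3, rank ∂_2 = 3 ⇒ b_1 = 6 − 3 − 3 = 0; all invariant factors of ∂_2 are 1 so no torsion. So H_1 = 0.

H_1 = 0.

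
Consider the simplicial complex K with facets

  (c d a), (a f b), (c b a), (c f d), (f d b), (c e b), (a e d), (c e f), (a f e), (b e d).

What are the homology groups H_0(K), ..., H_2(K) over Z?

We work with the vertex ordering a < b < c < d < e < f. The simplices of K, each written with vertices in increasing order, are:

  0-simplices (6): a, b, c, d, e, f
  1-simplices (15): ab, ac, ad, ae, af, bc, bd, be, bf, cd, ce, cf, de, df, ef
  2-simplices (10): abc, abf, acd, ade, aef, bce, bde, bdf, cdf, cef

Hence C_0 ≅ Z^6, C_1 ≅ Z^15, C_2 ≅ Z^10.

∂_1: C_1 → C_0 maps an edge to its endpoints' difference, ∂[p,q] = q − p. For instance
  ∂af = f − a.
The resulting 6×15 matrix has rank 5, and its Smith normal form has invariant factors (1,1,1,1,1).

Boundary ∂_2: C_2 → C_1 maps a triangle to the signed sum of its edges. For instance
  ∂acd = cd − ad + ac,
  ∂cef = ef − cf + ce.
As a 15×10 matrix over Z this has rank 10, with invariant factors (1,1,1,1,1,1,1,1,1,2).

Now H_k = ker ∂_k / im ∂_{k+1}, so:

  H_0: rank C_0 − rank ∂_1 = 6 − 5 = 1, and the invariant factors of ∂_1 are all 1, so H_0 = Z.
  H_1: rank ker ∂_1 − rank ∂_2 = (15 − 5) − 10 = 0, and ∂_2 has invariant factor 2 > 1, so H_1 = Z/2.
  H_2: rank ker ∂_2 − rank ∂_3 = (10 − 10) − 0 = 0, and there is no ∂_3, so H_2 = 0.

(K is a triangulation of the real projective plane RP^2.)

H_0 = Z,  H_1 = Z/2,  H_2 = 0.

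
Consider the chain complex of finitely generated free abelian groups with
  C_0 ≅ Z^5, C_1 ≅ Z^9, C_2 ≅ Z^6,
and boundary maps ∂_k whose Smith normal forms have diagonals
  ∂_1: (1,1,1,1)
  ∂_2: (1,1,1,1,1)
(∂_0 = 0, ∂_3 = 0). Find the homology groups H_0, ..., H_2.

H_0 = Z,  H_1 = 0,  H_2 = Z.

H_0: b_0 = 5 − 0 − 4 = 1; torsion from ∂_1 factors > 1: none. So H_0 = Z.
H_1: b_1 = 9 − 4 − 5 = 0; torsion from ∂_2 factors > 1: none. So H_1 = 0.
H_2: b_2 = 6 − 5 − 0 = 1; torsion from ∂_3 factors > 1: none. So H_2 = Z.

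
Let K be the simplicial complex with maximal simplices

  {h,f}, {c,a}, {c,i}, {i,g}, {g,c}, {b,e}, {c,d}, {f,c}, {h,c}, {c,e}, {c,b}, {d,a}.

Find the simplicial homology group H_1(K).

Take the total order a < b < c < d < e < f < g < h < i on the vertex set. Then K (dimension 1) consists of the simplices:

  0-simplices (9): a, b, c, d, e, f, g, h, i
  1-simplices (12): ac, ad, bc, be, cd, ce, cf, cg, ch, ci, fh, gi

so the chain groups are C_0 ≅ Z^9, C_1 ≅ Z^12.

The boundary map ∂_1: C_1 → C_0 maps an edge to its endpoints' difference, ∂[p,q] = q − p.
This gives a 9×12 integer matrix of rank 8; reducing to Smith normal form yields diagonal entries (1,1,1,1,1,1,1,1).

Computing H_k = (kernel of ∂_k) / (image of ∂_{k+1}):

  H_1: rank ker ∂_1 − rank ∂_2 = (12 − 8) − 0 = 4, and there is no ∂_2, so H_1 = Z^4.

H_1 = Z^4.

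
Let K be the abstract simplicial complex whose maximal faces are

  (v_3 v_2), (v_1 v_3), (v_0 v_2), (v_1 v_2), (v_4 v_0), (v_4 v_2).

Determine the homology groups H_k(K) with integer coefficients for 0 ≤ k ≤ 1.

H_0 ≅ Z,  H_1 ≅ Z^2.

Order the vertices as v_0 < v_1 < v_2 < v_3 < v_4. Listing each simplex with vertices in this order, K has dimension 1 with simplices:

  0-simplices (5): [v_0], [v_1], [v_2], [v_3], [v_4]
  1-simplices (6): [v_0,v_2], [v_0,v_4], [v_1,v_2], [v_1,v_3], [v_2,v_3], [v_2,v_4]

Hence C_0 ≅ Z^5, C_1 ≅ Z^6.

Boundary ∂_1: C_1 → C_0 is given by ∂[p,q] = [q] − [p]. For instance
  ∂[v_0,v_4] = [v_4] − [v_0].
This gives a 5×6 integer matrix of rank 4; reducing to Smith normal form yields diagonal entries (1,1,1,1).

Now H_k = ker ∂_k / im ∂_{k+1}, so:

  H_0: rank C_0 − rank ∂_1 = 5 − 4 = 1, and the invariant factors of ∂_1 are all 1, so H_0 ≅ Z.
  H_1: rank ker ∂_1 − rank ∂_2 = (6 − 4) − 0 = 2, and there is no ∂_2, so H_1 ≅ Z^2.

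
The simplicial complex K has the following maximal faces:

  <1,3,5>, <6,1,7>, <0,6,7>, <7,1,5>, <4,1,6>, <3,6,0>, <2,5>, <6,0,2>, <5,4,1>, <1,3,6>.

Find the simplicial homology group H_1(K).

K has 8 vertices, 17 edges, 9 triangles.
rank ∂_1 = 7, rank ∂_2 = 9 ⇒ b_1 = 17 − 7 − 9 = 1; all invariant factors of ∂_2 are 1 so no torsion. So H_1 = Z.

H_1 = Z.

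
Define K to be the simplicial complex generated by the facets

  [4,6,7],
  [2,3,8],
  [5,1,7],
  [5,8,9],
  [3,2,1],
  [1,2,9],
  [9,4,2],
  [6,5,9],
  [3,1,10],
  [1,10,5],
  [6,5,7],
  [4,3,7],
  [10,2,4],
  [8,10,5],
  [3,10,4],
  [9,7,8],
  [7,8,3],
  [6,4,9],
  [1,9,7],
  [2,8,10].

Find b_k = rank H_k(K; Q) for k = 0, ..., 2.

b_0 = 1, b_1 = 1, b_2 = 0.

Fix the vertex order 1 < 2 < 3 < 4 < 5 < 6 < 7 < 8 < 9 < 10 and write every simplex with vertices in increasing order. Then dim K = 2 and the simplices of K are:

  0-simplices (10): [1], [2], [3], [4], [5], [6], [7], [8], [9], [10]
  1-simplices (30): (30 of them)
  2-simplices (20): (20 of them)

giving chain groups C_0 ≅ Z^10, C_1 ≅ Z^30, C_2 ≅ Z^20.

The boundary map ∂_1: C_1 → C_0 is given by ∂[p,q] = [q] − [p].
As a 10×30 matrix over Z this has rank 9, with invariant factors (1,1,1,1,1,1,1,1,1).

The boundary map ∂_2: C_2 → C_1 acts by ∂[p,q,r] = [q,r] − [p,r] + [p,q]. For instance
  ∂[1,5,10] = [5,10] − [1,10] + [1,5],
  ∂[1,2,9] = [2,9] − [1,9] + [1,2].
The resulting 30×20 matrix has rank 20, and its Smith normal form has invariant factors (1,1,1,1,1,1,1,1,1,1,1,1,1,1,1,1,1,1,1,2).

Computing H_k = (kernel of ∂_k) / (image of ∂_{k+1}):

  H_0: rank C_0 − rank ∂_1 = 10 − 9 = 1, and the invariant factors of ∂_1 are all 1, so H_0 ≅ Z.
  H_1: rank ker ∂_1 − rank ∂_2 = (30 − 9) − 20 = 1, and ∂_2 has invariant factor 2 > 1, so H_1 ≅ Z ⊕ Z/2.
  H_2: rank ker ∂_2 − rank ∂_3 = (20 − 20) − 0 = 0, and there is no ∂_3, so H_2 ≅ 0.

Hence the Betti numbers are b_0 = 1, b_1 = 1, b_2 = 0.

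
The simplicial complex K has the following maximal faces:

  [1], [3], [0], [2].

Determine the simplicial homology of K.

Fix the vertex order 0 < 1 < 2 < 3 and write every simplex with vertices in increasing order. Then dim K = 0 and the simplices of K are:

  0-simplices (4): [0], [1], [2], [3]

Hence C_0 ≅ Z^4.

Now H_k = ker ∂_k / im ∂_{k+1}, so:

  H_0: rank C_0 − rank ∂_1 = 4 − 0 = 4, and there is no ∂_1, so H_0 = Z^4.

H_0 = Z^4.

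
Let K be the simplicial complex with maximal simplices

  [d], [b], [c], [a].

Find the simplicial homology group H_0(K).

H_0 = Z^4.

Fix the vertex order a < b < c < d and write every simplex with vertices in increasing order. Then dim K = 0 and the simplices of K are:

  0-simplices (4): a, b, c, d

giving chain groups C_0 ≅ Z^4.

Computing H_k = (kernel of ∂_k) / (image of ∂_{k+1}):

  H_0: rank C_0 − rank ∂_1 = 4 − 0 = 4, and there is no ∂_1, so H_0 ≅ Z^4.

(K is a triangulation of a set of 4 points.)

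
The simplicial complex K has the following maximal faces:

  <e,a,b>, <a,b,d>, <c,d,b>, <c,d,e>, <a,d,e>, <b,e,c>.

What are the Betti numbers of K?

b_0 = 1, b_1 = 0, b_2 = 1.

Order the vertices as a < b < c < d < e. Listing each simplex with vertices in this order, K has dimension 2 with simplices:

  0-simplices (5): a, b, c, d, e
  1-simplices (9): ab, ad, ae, bc, bd, be, cd, ce, de
  2-simplices (6): abd, abe, ade, bcd, bce, cde

so the chain groups are C_0 ≅ Z^5, C_1 ≅ Z^9, C_2 ≅ Z^6.

Boundary ∂_1: C_1 → C_0 is given by ∂[p,q] = [q] − [p].
The resulting 5×9 matrix has rank 4, and its Smith normal form has invariant factors (1,1,1,1).

The boundary map ∂_2: C_2 → C_1 maps a triangle to the signed sum of its edges. For instance
  ∂cde = de − ce + cd,
  ∂abd = bd − ad + ab.
The 9×6 boundary matrix has rank 5 and Smith normal form diag(1,1,1,1,1).

Reading off H_k = ker ∂_k / im ∂_{k+1}:

  H_0: rank C_0 − rank ∂_1 = 5 − 4 = 1, and the invariant factors of ∂_1 are all 1, so H_0 = Z.
  H_1: rank ker ∂_1 − rank ∂_2 = (9 − 4) − 5 = 0, and the invariant factors of ∂_2 are all 1, so H_1 = 0.
  H_2: rank ker ∂_2 − rank ∂_3 = (6 − 5) − 0 = 1, and there is no ∂_3, so H_2 = Z.

Hence the Betti numbers are b_0 = 1, b_1 = 0, b_2 = 1.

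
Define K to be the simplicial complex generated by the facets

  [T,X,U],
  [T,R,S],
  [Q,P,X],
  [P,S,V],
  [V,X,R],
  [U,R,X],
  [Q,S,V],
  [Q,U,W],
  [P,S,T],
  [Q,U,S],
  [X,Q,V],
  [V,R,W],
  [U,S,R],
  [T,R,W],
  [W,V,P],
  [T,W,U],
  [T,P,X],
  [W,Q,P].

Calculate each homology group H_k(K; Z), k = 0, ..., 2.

We work with the vertex ordering P < Q < R < S < T < U < V < W < X. The simplices of K, each written with vertices in increasing order, are:

  0-simplices (9): P, Q, R, S, T, U, V, W, X
  1-simplices (27): PQ, PS, PT, PV, PW, PX, QS, QU, QV, QW, QX, RS, RT, RU, RV, RW, RX, ST, SU, SV, TU, TW, TX, UW, UX, VW, VX
  2-simplices (18): PQW, PQX, PST, PSV, PTX, PVW, QSU, QSV, QUW, QVX, RST, RSU, RTW, RUX, RVW, RVX, TUW, TUX

Hence C_0 ≅ Z^9, C_1 ≅ Z^27, C_2 ≅ Z^18.

Boundary ∂_1: C_1 → C_0 sends each edge [p,q] (with p < q) to q − p.
The resulting 9×27 matrix has rank 8, and its Smith normal form has invariant factors (1,1,1,1,1,1,1,1).

Boundary ∂_2: C_2 → C_1 maps a triangle to the signed sum of its edges. For instance
  ∂QVX = VX − QX + QV,
  ∂PQX = QX − PX + PQ.
The resulting 27×18 matrix has rank 18, and its Smith normal form has invariant factors (1,1,1,1,1,1,1,1,1,1,1,1,1,1,1,1,1,2).

Reading off H_k = ker ∂_k / im ∂_{k+1}:

  H_0: rank C_0 − rank ∂_1 = 9 − 8 = 1, and the invariant factors of ∂_1 are all 1, so H_0 ≅ Z.
  H_1: rank ker ∂_1 − rank ∂_2 = (27 − 8) − 18 = 1, and ∂_2 has invariant factor 2 > 1, so H_1 ≅ Z ⊕ Z/2.
  H_2: rank ker ∂_2 − rank ∂_3 = (18 − 18) − 0 = 0, and there is no ∂_3, so H_2 ≅ 0.

As a check, the Euler characteristic is 9 − 27 + 18 = 0, which agrees with 1 − 1 + 0 = 0.
(K is a triangulation of the Klein bottle.)

H_0 = Z,  H_1 = Z ⊕ Z/2,  H_2 = 0.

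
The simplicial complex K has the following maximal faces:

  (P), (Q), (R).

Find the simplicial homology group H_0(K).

H_0 ≅ Z^3.

Take the total order P < Q < R on the vertex set. Then K (dimension 0) consists of the simplices:

  0-simplices (3): P, Q, R

Hence C_0 ≅ Z^3.

Computing H_k = (kernel of ∂_k) / (image of ∂_{k+1}):

  H_0: rank C_0 − rank ∂_1 = 3 − 0 = 3, and there is no ∂_1, so H_0 ≅ Z^3.

(K is a triangulation of a set of 3 points.)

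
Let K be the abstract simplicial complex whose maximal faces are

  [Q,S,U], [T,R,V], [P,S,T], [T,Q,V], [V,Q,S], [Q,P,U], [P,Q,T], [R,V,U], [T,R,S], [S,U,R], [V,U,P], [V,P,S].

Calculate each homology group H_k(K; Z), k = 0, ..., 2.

Take the total order P < Q < R < S < T < U < V on the vertex set. Then K (dimension 2) consists of the simplices:

  0-simplices (7): P, Q, R, S, T, U, V
  1-simplices (18): PQ, PS, PT, PU, PV, QS, QT, QU, QV, RS, RT, RU, RV, ST, SU, SV, TV, UV
  2-simplices (12): PQT, PQU, PST, PSV, PUV, QSU, QSV, QTV, RST, RSU, RTV, RUV

Hence C_0 ≅ Z^7, C_1 ≅ Z^18, C_2 ≅ Z^12.

Boundary ∂_1: C_1 → C_0 maps an edge to its endpoints' difference, ∂[p,q] = q − p. For instance
  ∂RT = T − R.
As a 7×18 matrix over Z this has rank 6, with invariant factors (1,1,1,1,1,1).

∂_2: C_2 → C_1 acts by ∂[p,q,r] = [q,r] − [p,r] + [p,q]. For instance
  ∂PSV = SV − PV + PS,
  ∂RTV = TV − RV + RT.
This gives a 18×12 integer matrix of rank 12; reducing to Smith normal form yields diagonal entries (1,1,1,1,1,1,1,1,1,1,1,2).

Computing H_k = (kernel of ∂_k) / (image of ∂_{k+1}):

  H_0: rank C_0 − rank ∂_1 = 7 − 6 = 1, and the invariant factors of ∂_1 are all 1, so H_0 ≅ Z.
  H_1: rank ker ∂_1 − rank ∂_2 = (18 − 6) − 12 = 0, and ∂_2 has invariant factor 2 > 1, so H_1 ≅ Z/2Z.
  H_2: rank ker ∂_2 − rank ∂_3 = (12 − 12) − 0 = 0, and there is no ∂_3, so H_2 ≅ 0.

(K is a triangulation of the real projective plane RP^2.)

H_0 ≅ Z,  H_1 ≅ Z/2Z,  H_2 = 0.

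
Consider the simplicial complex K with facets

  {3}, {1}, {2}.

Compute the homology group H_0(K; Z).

We work with the vertex ordering 1 < 2 < 3. The simplices of K, each written with vertices in increasing order, are:

  0-simplices (3): [1], [2], [3]

giving chain groups C_0 ≅ Z^3.

Computing H_k = (kernel of ∂_k) / (image of ∂_{k+1}):

  H_0: rank C_0 − rank ∂_1 = 3 − 0 = 3, and there is no ∂_1, so H_0 ≅ Z^3.

H_0 = Z^3.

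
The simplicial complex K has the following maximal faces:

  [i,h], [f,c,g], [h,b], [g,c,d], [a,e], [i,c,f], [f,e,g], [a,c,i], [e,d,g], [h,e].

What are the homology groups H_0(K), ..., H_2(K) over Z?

K has 9 vertices, 16 edges, 6 triangles.
rank ∂_0 = 0, rank ∂_1 = 8 ⇒ b_0 = 9 − 0 − 8 = 1; all invariant factors of ∂_1 are 1 so no torsion. So H_0 ≅ Z.
rank ∂_1 = 8, rank ∂_2 = 6 ⇒ b_1 = 16 − 8 − 6 = 2; all invariant factors of ∂_2 are 1 so no torsion. So H_1 ≅ Z^2.
rank ∂_2 = 6, rank ∂_3 = 0 ⇒ b_2 = 6 − 6 − 0 = 0. So H_2 ≅ 0.

H_0 ≅ Z,  H_1 ≅ Z^2,  H_2 = 0.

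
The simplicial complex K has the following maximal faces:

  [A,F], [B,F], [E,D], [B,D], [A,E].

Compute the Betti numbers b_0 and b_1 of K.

Order the vertices as A < B < D < E < F. Listing each simplex with vertices in this order, K has dimension 1 with simplices:

  0-simplices (5): A, B, D, E, F
  1-simplices (5): AE, AF, BD, BF, DE

giving chain groups C_0 ≅ Z^5, C_1 ≅ Z^5.

Boundary ∂_1: C_1 → C_0 sends each edge [p,q] (with p < q) to q − p. For instance
  ∂DE = E − D.
The 5×5 boundary matrix has rank 4 and Smith normal form diag(1,1,1,1).

Computing H_k = (kernel of ∂_k) / (image of ∂_{k+1}):

  H_0: rank C_0 − rank ∂_1 = 5 − 4 = 1, and the invariant factors of ∂_1 are all 1, so H_0 = Z.
  H_1: rank ker ∂_1 − rank ∂_2 = (5 − 4) − 0 = 1, and there is no ∂_2, so H_1 = Z.

As a check, the Euler characteristic is 5 − 5 = 0, which agrees with 1 − 1 = 0.
(K is a triangulation of the circle S^1.)

Hence the Betti numbers are b_0 = 1, b_1 = 1.

b_0 = 1, b_1 = 1.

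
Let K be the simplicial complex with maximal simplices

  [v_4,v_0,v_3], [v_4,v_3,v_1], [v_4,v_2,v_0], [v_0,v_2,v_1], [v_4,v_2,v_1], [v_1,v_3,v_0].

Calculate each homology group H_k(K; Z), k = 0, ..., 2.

Take the total order v_0 < v_1 < v_2 < v_3 < v_4 on the vertex set. Then K (dimension 2) consists of the simplices:

  0-simplices (5): [v_0], [v_1], [v_2], [v_3], [v_4]
  1-simplices (9): [v_0,v_1], [v_0,v_2], [v_0,v_3], [v_0,v_4], [v_1,v_2], [v_1,v_3], [v_1,v_4], [v_2,v_4], [v_3,v_4]
  2-simplices (6): [v_0,v_1,v_2], [v_0,v_1,v_3], [v_0,v_2,v_4], [v_0,v_3,v_4], [v_1,v_2,v_4], [v_1,v_3,v_4]

giving chain groups C_0 ≅ Z^5, C_1 ≅ Z^9, C_2 ≅ Z^6.

Boundary ∂_1: C_1 → C_0 is given by ∂[p,q] = [q] − [p]. For instance
  ∂[v_0,v_1] = [v_1] − [v_0].
This gives a 5×9 integer matrix of rank 4; reducing to Smith normal form yields diagonal entries (1,1,1,1).

Boundary ∂_2: C_2 → C_1 maps a triangle to the signed sum of its edges. For instance
  ∂[v_1,v_3,v_4] = [v_3,v_4] − [v_1,v_4] + [v_1,v_3],
  ∂[v_1,v_2,v_4] = [v_2,v_4] − [v_1,v_4] + [v_1,v_2].
This gives a 9×6 integer matrix of rank 5; reducing to Smith normal form yields diagonal entries (1,1,1,1,1).

Computing H_k = (kernel of ∂_k) / (image of ∂_{k+1}):

  H_0: rank C_0 − rank ∂_1 = 5 − 4 = 1, and the invariant factors of ∂_1 are all 1, so H_0 = Z.
  H_1: rank ker ∂_1 − rank ∂_2 = (9 − 4) − 5 = 0, and the invariant factors of ∂_2 are all 1, so H_1 = 0.
  H_2: rank ker ∂_2 − rank ∂_3 = (6 − 5) − 0 = 1, and there is no ∂_3, so H_2 = Z.

(K is a triangulation of the 2-sphere S^2.)

H_0 ≅ Z,  H_1 = 0,  H_2 ≅ Z.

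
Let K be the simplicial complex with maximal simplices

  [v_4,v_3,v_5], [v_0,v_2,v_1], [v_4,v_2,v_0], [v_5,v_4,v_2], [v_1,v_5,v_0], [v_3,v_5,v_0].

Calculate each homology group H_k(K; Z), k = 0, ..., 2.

Order the vertices as v_0 < v_1 < v_2 < v_3 < v_4 < v_5. Listing each simplex with vertices in this order, K has dimension 2 with simplices:

  0-simplices (6): [v_0], [v_1], [v_2], [v_3], [v_4], [v_5]
  1-simplices (12): [v_0,v_1], [v_0,v_2], [v_0,v_3], [v_0,v_4], [v_0,v_5], [v_1,v_2], [v_1,v_5], [v_2,v_4], [v_2,v_5], [v_3,v_4], [v_3,v_5], [v_4,v_5]
  2-simplices (6): [v_0,v_1,v_2], [v_0,v_1,v_5], [v_0,v_2,v_4], [v_0,v_3,v_5], [v_2,v_4,v_5], [v_3,v_4,v_5]

giving chain groups C_0 ≅ Z^6, C_1 ≅ Z^12, C_2 ≅ Z^6.

The boundary map ∂_1: C_1 → C_0 sends each edge [p,q] (with p < q) to q − p. For instance
  ∂[v_0,v_3] = [v_3] − [v_0].
As a 6×12 matrix over Z this has rank 5, with invariant factors (1,1,1,1,1).

∂_2: C_2 → C_1 acts by ∂[p,q,r] = [q,r] − [p,r] + [p,q]. For instance
  ∂[v_0,v_3,v_5] = [v_3,v_5] − [v_0,v_5] + [v_0,v_3],
  ∂[v_2,v_4,v_5] = [v_4,v_5] − [v_2,v_5] + [v_2,v_4].
As a 12×6 matrix over Z this has rank 6, with invariant factors (1,1,1,1,1,1).

From H_k ≅ ker(∂_k) / im(∂_{k+1}) we obtain:

  H_0: rank C_0 − rank ∂_1 = 6 − 5 = 1, and the invariant factors of ∂_1 are all 1, so H_0 ≅ Z.
  H_1: rank ker ∂_1 − rank ∂_2 = (12 − 5) − 6 = 1, and the invariant factors of ∂_2 are all 1, so H_1 ≅ Z.
  H_2: rank ker ∂_2 − rank ∂_3 = (6 − 6) − 0 = 0, and there is no ∂_3, so H_2 ≅ 0.

As a check, the Euler characteristic is 6 − 12 + 6 = 0, which agrees with 1 − 1 + 0 = 0.
(K is a triangulation of the cylinder S^1 x I.)

H_0 ≅ Z,  H_1 ≅ Z,  H_2 = 0.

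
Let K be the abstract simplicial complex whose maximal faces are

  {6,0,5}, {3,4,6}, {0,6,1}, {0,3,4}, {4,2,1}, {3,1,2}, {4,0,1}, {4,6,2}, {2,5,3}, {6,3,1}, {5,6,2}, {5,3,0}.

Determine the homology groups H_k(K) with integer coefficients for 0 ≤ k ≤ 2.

Order the vertices as 0 < 1 < 2 < 3 < 4 < 5 < 6. Listing each simplex with vertices in this order, K has dimension 2 with simplices:

  0-simplices (7): [0], [1], [2], [3], [4], [5], [6]
  1-simplices (18): [0,1], [0,3], [0,4], [0,5], [0,6], [1,2], [1,3], [1,4], [1,6], [2,3], [2,4], [2,5], [2,6], [3,4], [3,5], [3,6], [4,6], [5,6]
  2-simplices (12): [0,1,4], [0,1,6], [0,3,4], [0,3,5], [0,5,6], [1,2,3], [1,2,4], [1,3,6], [2,3,5], [2,4,6], [2,5,6], [3,4,6]

so the chain groups are C_0 ≅ Z^7, C_1 ≅ Z^18, C_2 ≅ Z^12.

Boundary ∂_1: C_1 → C_0 sends each edge [p,q] (with p < q) to q − p. For instance
  ∂[3,4] = [4] − [3].
The resulting 7×18 matrix has rank 6, and its Smith normal form has invariant factors (1,1,1,1,1,1).

∂_2: C_2 → C_1 sends each 2-simplex [p,q,r] to [q,r] − [p,r] + [p,q]. For instance
  ∂[3,4,6] = [4,6] − [3,6] + [3,4],
  ∂[1,2,4] = [2,4] − [1,4] + [1,2].
This gives a 18×12 integer matrix of rank 12; reducing to Smith normal form yields diagonal entries (1,1,1,1,1,1,1,1,1,1,1,2).

From H_k ≅ ker(∂_k) / im(∂_{k+1}) we obtain:

  H_0: rank C_0 − rank ∂_1 = 7 − 6 = 1, and the invariant factors of ∂_1 are all 1, so H_0 = Z.
  H_1: rank ker ∂_1 − rank ∂_2 = (18 − 6) − 12 = 0, and ∂_2 has invariant factor 2 > 1, so H_1 = Z/2Z.
  H_2: rank ker ∂_2 − rank ∂_3 = (12 − 12) − 0 = 0, and there is no ∂_3, so H_2 = 0.

H_0 ≅ Z,  H_1 ≅ Z/2Z,  H_2 = 0.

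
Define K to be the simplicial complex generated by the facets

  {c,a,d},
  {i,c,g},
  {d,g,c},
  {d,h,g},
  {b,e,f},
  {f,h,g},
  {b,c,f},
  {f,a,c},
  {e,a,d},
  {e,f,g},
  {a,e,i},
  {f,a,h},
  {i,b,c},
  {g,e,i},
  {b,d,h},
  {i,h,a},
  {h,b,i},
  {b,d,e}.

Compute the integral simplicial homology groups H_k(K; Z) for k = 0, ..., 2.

Fix the vertex order a < b < c < d < e < f < g < h < i and write every simplex with vertices in increasing order. Then dim K = 2 and the simplices of K are:

  0-simplices (9): a, b, c, d, e, f, g, h, i
  1-simplices (27): ac, ad, ae, af, ah, ai, bc, bd, be, bf, bh, bi, cd, cf, cg, ci, de, dg, dh, ef, eg, ei, fg, fh, gh, gi, hi
  2-simplices (18): acd, acf, ade, aei, afh, ahi, bcf, bci, bde, bdh, bef, bhi, cdg, cgi, dgh, efg, egi, fgh

Hence C_0 ≅ Z^9, C_1 ≅ Z^27, C_2 ≅ Z^18.

The boundary map ∂_1: C_1 → C_0 sends each edge [p,q] (with p < q) to q − p. For instance
  ∂ef = f − e.
This gives a 9×27 integer matrix of rank 8; reducing to Smith normal form yields diagonal entries (1,1,1,1,1,1,1,1).

∂_2: C_2 → C_1 maps a triangle to the signed sum of its edges. For instance
  ∂ahi = hi − ai + ah,
  ∂bdh = dh − bh + bd.
The 27×18 boundary matrix has rank 17 and Smith normal form diag(1,1,1,1,1,1,1,1,1,1,1,1,1,1,1,1,1).

Computing H_k = (kernel of ∂_k) / (image of ∂_{k+1}):

  H_0: rank C_0 − rank ∂_1 = 9 − 8 = 1, and the invariant factors of ∂_1 are all 1, so H_0 ≅ Z.
  H_1: rank ker ∂_1 − rank ∂_2 = (27 − 8) − 17 = 2, and the invariant factors of ∂_2 are all 1, so H_1 ≅ Z^2.
  H_2: rank ker ∂_2 − rank ∂_3 = (18 − 17) − 0 = 1, and there is no ∂_3, so H_2 ≅ Z.

As a check, the Euler characteristic is 9 − 27 + 18 = 0, which agrees with 1 − 2 + 1 = 0.
(K is a triangulation of the torus T^2.)

H_0 = Z,  H_1 = Z^2,  H_2 = Z.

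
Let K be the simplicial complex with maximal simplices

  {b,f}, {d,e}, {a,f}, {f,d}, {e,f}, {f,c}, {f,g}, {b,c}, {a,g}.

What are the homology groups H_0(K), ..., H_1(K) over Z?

H_0 = Z,  H_1 = Z^3.

Take the total order a < b < c < d < e < f < g on the vertex set. Then K (dimension 1) consists of the simplices:

  0-simplices (7): a, b, c, d, e, f, g
  1-simplices (9): af, ag, bc, bf, cf, de, df, ef, fg

Hence C_0 ≅ Z^7, C_1 ≅ Z^9.

Boundary ∂_1: C_1 → C_0 is given by ∂[p,q] = [q] − [p].
As a 7×9 matrix over Z this has rank 6, with invariant factors (1,1,1,1,1,1).

Reading off H_k = ker ∂_k / im ∂_{k+1}:

  H_0: rank C_0 − rank ∂_1 = 7 − 6 = 1, and the invariant factors of ∂_1 are all 1, so H_0 = Z.
  H_1: rank ker ∂_1 − rank ∂_2 = (9 − 6) − 0 = 3, and there is no ∂_2, so H_1 = Z^3.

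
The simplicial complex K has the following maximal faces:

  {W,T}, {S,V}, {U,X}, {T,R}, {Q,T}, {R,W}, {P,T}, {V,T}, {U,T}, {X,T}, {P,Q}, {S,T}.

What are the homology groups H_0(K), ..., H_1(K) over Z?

H_0 ≅ Z,  H_1 ≅ Z^4.

We work with the vertex ordering P < Q < R < S < T < U < V < W < X. The simplices of K, each written with vertices in increasing order, are:

  0-simplices (9): P, Q, R, S, T, U, V, W, X
  1-simplices (12): PQ, PT, QT, RT, RW, ST, SV, TU, TV, TW, TX, UX

so the chain groups are C_0 ≅ Z^9, C_1 ≅ Z^12.

The boundary map ∂_1: C_1 → C_0 is given by ∂[p,q] = [q] − [p]. For instance
  ∂PQ = Q − P.
This gives a 9×12 integer matrix of rank 8; reducing to Smith normal form yields diagonal entries (1,1,1,1,1,1,1,1).

From H_k ≅ ker(∂_k) / im(∂_{k+1}) we obtain:

  H_0: rank C_0 − rank ∂_1 = 9 − 8 = 1, and the invariant factors of ∂_1 are all 1, so H_0 = Z.
  H_1: rank ker ∂_1 − rank ∂_2 = (12 − 8) − 0 = 4, and there is no ∂_2, so H_1 = Z^4.

(K is a triangulation of a wedge of 4 circles.)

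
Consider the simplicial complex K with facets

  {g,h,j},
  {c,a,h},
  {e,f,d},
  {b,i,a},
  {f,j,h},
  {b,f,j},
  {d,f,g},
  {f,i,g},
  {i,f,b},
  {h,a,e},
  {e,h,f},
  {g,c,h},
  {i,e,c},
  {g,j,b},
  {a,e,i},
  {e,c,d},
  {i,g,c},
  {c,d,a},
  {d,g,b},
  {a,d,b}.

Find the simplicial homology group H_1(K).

Take the total order a < b < c < d < e < f < g < h < i < j on the vertex set. Then K (dimension 2) consists of the simplices:

  0-simplices (10): a, b, c, d, e, f, g, h, i, j
  1-simplices (30): ab, ac, ad, ae, ah, ai, bd, bf, bg, bi, bj, cd, ce, cg, ch, ci, de, df, dg, ef, eh, ei, fg, fh, fi, fj, gh, gi, gj, hj
  2-simplices (20): abd, abi, acd, ach, aeh, aei, bdg, bfi, bfj, bgj, cde, cei, cgh, cgi, def, dfg, efh, fgi, fhj, ghj

so the chain groups are C_0 ≅ Z^10, C_1 ≅ Z^30, C_2 ≅ Z^20.

The boundary map ∂_1: C_1 → C_0 sends each edge [p,q] (with p < q) to q − p.
As a 10×30 matrix over Z this has rank 9, with invariant factors (1,1,1,1,1,1,1,1,1).

∂_2: C_2 → C_1 maps a triangle to the signed sum of its edges. For instance
  ∂aeh = eh − ah + ae,
  ∂bgj = gj − bj + bg.
As a 30×20 matrix over Z this has rank 20, with invariant factors (1,1,1,1,1,1,1,1,1,1,1,1,1,1,1,1,1,1,1,2).

Reading off H_k = ker ∂_k / im ∂_{k+1}:

  H_1: rank ker ∂_1 − rank ∂_2 = (30 − 9) − 20 = 1, and ∂_2 has invariant factor 2 > 1, so H_1 ≅ Z × Z/2.

(K is a triangulation of the Klein bottle.)

H_1 ≅ Z × Z/2.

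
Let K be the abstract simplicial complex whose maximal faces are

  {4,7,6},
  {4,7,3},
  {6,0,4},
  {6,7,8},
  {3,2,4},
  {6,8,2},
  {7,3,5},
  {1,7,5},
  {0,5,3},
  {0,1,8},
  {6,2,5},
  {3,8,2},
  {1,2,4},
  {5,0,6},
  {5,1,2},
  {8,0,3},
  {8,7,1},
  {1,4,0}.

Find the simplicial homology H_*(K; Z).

Fix the vertex order 0 < 1 < 2 < 3 < 4 < 5 < 6 < 7 < 8 and write every simplex with vertices in increasing order. Then dim K = 2 and the simplices of K are:

  0-simplices (9): [0], [1], [2], [3], [4], [5], [6], [7], [8]
  1-simplices (27): (27 of them)
  2-simplices (18): [0,1,4], [0,1,8], [0,3,5], [0,3,8], [0,4,6], [0,5,6], [1,2,4], [1,2,5], [1,5,7], [1,7,8], [2,3,4], [2,3,8], [2,5,6], [2,6,8], [3,4,7], [3,5,7], [4,6,7], [6,7,8]

Hence C_0 ≅ Z^9, C_1 ≅ Z^27, C_2 ≅ Z^18.

∂_1: C_1 → C_0 is given by ∂[p,q] = [q] − [p].
The resulting 9×27 matrix has rank 8, and its Smith normal form has invariant factors (1,1,1,1,1,1,1,1).

Boundary ∂_2: C_2 → C_1 acts by ∂[p,q,r] = [q,r] − [p,r] + [p,q]. For instance
  ∂[0,1,4] = [1,4] − [0,4] + [0,1],
  ∂[1,2,4] = [2,4] − [1,4] + [1,2].
The 27×18 boundary matrix has rank 17 and Smith normal form diag(1,1,1,1,1,1,1,1,1,1,1,1,1,1,1,1,1).

Computing H_k = (kernel of ∂_k) / (image of ∂_{k+1}):

  H_0: rank C_0 − rank ∂_1 = 9 − 8 = 1, and the invariant factors of ∂_1 are all 1, so H_0 = Z.
  H_1: rank ker ∂_1 − rank ∂_2 = (27 − 8) − 17 = 2, and the invariant factors of ∂_2 are all 1, so H_1 = Z^2.
  H_2: rank ker ∂_2 − rank ∂_3 = (18 − 17) − 0 = 1, and there is no ∂_3, so H_2 = Z.

As a check, the Euler characteristic is 9 − 27 + 18 = 0, which agrees with 1 − 2 + 1 = 0.

H_0 = Z,  H_1 = Z^2,  H_2 = Z.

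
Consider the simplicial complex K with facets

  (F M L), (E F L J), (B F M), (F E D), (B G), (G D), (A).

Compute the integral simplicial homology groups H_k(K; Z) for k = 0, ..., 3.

H_0 = Z^2,  H_1 = Z,  H_2 = 0,  H_3 = 0.

Order the vertices as A < B < D < E < F < G < J < L < M. Listing each simplex with vertices in this order, K has dimension 3 with simplices:

  0-simplices (9): A, B, D, E, F, G, J, L, M
  1-simplices (14): BF, BG, BM, DE, DF, DG, EF, EJ, EL, FJ, FL, FM, JL, LM
  2-simplices (7): BFM, DEF, EFJ, EFL, EJL, FJL, FLM
  3-simplices (1): EFJL

Hence C_0 ≅ Z^9, C_1 ≅ Z^14, C_2 ≅ Z^7, C_3 ≅ Z^1.

The boundary map ∂_1: C_1 → C_0 sends each edge [p,q] (with p < q) to q − p. For instance
  ∂BG = G − B.
The resulting 9×14 matrix has rank 7, and its Smith normal form has invariant factors (1,1,1,1,1,1,1).

∂_2: C_2 → C_1 maps a triangle to the signed sum of its edges. For instance
  ∂DEF = EF − DF + DE,
  ∂BFM = FM − BM + BF.
The resulting 14×7 matrix has rank 6, and its Smith normal form has invariant factors (1,1,1,1,1,1).

∂_3: C_3 → C_2 sends each 3-simplex σ to the alternating sum Σ_i (−1)^i (σ with its i-th vertex removed). For instance
  ∂EFJL = FJL − EJL + EFL − EFJ.
As a 7×1 matrix over Z this has rank 1, with invariant factors (1).

Now H_k = ker ∂_k / im ∂_{k+1}, so:

  H_0: rank C_0 − rank ∂_1 = 9 − 7 = 2, and the invariant factors of ∂_1 are all 1, so H_0 ≅ Z^2.
  H_1: rank ker ∂_1 − rank ∂_2 = (14 − 7) − 6 = 1, and the invariant factors of ∂_2 are all 1, so H_1 ≅ Z.
  H_2: rank ker ∂_2 − rank ∂_3 = (7 − 6) − 1 = 0, and the invariant factors of ∂_3 are all 1, so H_2 ≅ 0.
  H_3: rank ker ∂_3 − rank ∂_4 = (1 − 1) − 0 = 0, and there is no ∂_4, so H_3 ≅ 0.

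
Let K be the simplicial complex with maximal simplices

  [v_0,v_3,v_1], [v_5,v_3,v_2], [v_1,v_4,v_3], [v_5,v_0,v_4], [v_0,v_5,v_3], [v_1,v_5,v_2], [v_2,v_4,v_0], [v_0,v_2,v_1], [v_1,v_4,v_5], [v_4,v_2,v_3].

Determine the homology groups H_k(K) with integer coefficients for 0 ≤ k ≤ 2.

H_0 ≅ Z,  H_1 ≅ Z/2,  H_2 = 0.

Take the total order v_0 < v_1 < v_2 < v_3 < v_4 < v_5 on the vertex set. Then K (dimension 2) consists of the simplices:

  0-simplices (6): [v_0], [v_1], [v_2], [v_3], [v_4], [v_5]
  1-simplices (15): (15 of them)
  2-simplices (10): [v_0,v_1,v_2], [v_0,v_1,v_3], [v_0,v_2,v_4], [v_0,v_3,v_5], [v_0,v_4,v_5], [v_1,v_2,v_5], [v_1,v_3,v_4], [v_1,v_4,v_5], [v_2,v_3,v_4], [v_2,v_3,v_5]

Hence C_0 ≅ Z^6, C_1 ≅ Z^15, C_2 ≅ Z^10.

Boundary ∂_1: C_1 → C_0 sends each edge [p,q] (with p < q) to q − p. For instance
  ∂[v_1,v_4] = [v_4] − [v_1].
This gives a 6×15 integer matrix of rank 5; reducing to Smith normal form yields diagonal entries (1,1,1,1,1).

The boundary map ∂_2: C_2 → C_1 acts by ∂[p,q,r] = [q,r] − [p,r] + [p,q]. For instance
  ∂[v_2,v_3,v_5] = [v_3,v_5] − [v_2,v_5] + [v_2,v_3],
  ∂[v_1,v_4,v_5] = [v_4,v_5] − [v_1,v_5] + [v_1,v_4].
As a 15×10 matrix over Z this has rank 10, with invariant factors (1,1,1,1,1,1,1,1,1,2).

Reading off H_k = ker ∂_k / im ∂_{k+1}:

  H_0: rank C_0 − rank ∂_1 = 6 − 5 = 1, and the invariant factors of ∂_1 are all 1, so H_0 = Z.
  H_1: rank ker ∂_1 − rank ∂_2 = (15 − 5) − 10 = 0, and ∂_2 has invariant factor 2 > 1, so H_1 = Z/2.
  H_2: rank ker ∂_2 − rank ∂_3 = (10 − 10) − 0 = 0, and there is no ∂_3, so H_2 = 0.

As a check, the Euler characteristic is 6 − 15 + 10 = 1, which agrees with 1 − 0 + 0 = 1.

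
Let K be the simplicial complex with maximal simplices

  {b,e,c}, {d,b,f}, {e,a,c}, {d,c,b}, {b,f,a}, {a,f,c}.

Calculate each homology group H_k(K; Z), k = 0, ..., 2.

H_0 = Z,  H_1 = Z,  H_2 = 0.

Take the total order a < b < c < d < e < f on the vertex set. Then K (dimension 2) consists of the simplices:

  0-simplices (6): a, b, c, d, e, f
  1-simplices (12): ab, ac, ae, af, bc, bd, be, bf, cd, ce, cf, df
  2-simplices (6): abf, ace, acf, bcd, bce, bdf

so the chain groups are C_0 ≅ Z^6, C_1 ≅ Z^12, C_2 ≅ Z^6.

Boundary ∂_1: C_1 → C_0 sends each edge [p,q] (with p < q) to q − p.
The 6×12 boundary matrix has rank 5 and Smith normal form diag(1,1,1,1,1).

The boundary map ∂_2: C_2 → C_1 sends each 2-simplex [p,q,r] to [q,r] − [p,r] + [p,q]. For instance
  ∂bdf = df − bf + bd,
  ∂bce = ce − be + bc.
The 12×6 boundary matrix has rank 6 and Smith normal form diag(1,1,1,1,1,1).

Now H_k = ker ∂_k / im ∂_{k+1}, so:

  H_0: rank C_0 − rank ∂_1 = 6 − 5 = 1, and the invariant factors of ∂_1 are all 1, so H_0 ≅ Z.
  H_1: rank ker ∂_1 − rank ∂_2 = (12 − 5) − 6 = 1, and the invariant factors of ∂_2 are all 1, so H_1 ≅ Z.
  H_2: rank ker ∂_2 − rank ∂_3 = (6 − 6) − 0 = 0, and there is no ∂_3, so H_2 ≅ 0.

As a check, the Euler characteristic is 6 − 12 + 6 = 0, which agrees with 1 − 1 + 0 = 0.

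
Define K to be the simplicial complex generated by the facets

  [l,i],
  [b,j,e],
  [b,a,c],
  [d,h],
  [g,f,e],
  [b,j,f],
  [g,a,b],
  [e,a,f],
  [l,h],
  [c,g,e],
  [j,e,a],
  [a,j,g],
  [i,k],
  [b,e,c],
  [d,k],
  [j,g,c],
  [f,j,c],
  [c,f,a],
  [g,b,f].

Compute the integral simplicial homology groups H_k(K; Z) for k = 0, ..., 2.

H_0 = Z^2,  H_1 = Z^3,  H_2 = Z.

Order the vertices as a < b < c < d < e < f < g < h < i < j < k < l. Listing each simplex with vertices in this order, K has dimension 2 with simplices:

  0-simplices (12): a, b, c, d, e, f, g, h, i, j, k, l
  1-simplices (26): ab, ac, ae, af, ag, aj, bc, be, bf, bg, bj, ce, cf, cg, cj, dh, dk, ef, eg, ej, fg, fj, gj, hl, ik, il
  2-simplices (14): abc, abg, acf, aef, aej, agj, bce, bej, bfg, bfj, ceg, cfj, cgj, efg

Hence C_0 ≅ Z^12, C_1 ≅ Z^26, C_2 ≅ Z^14.

∂_1: C_1 → C_0 sends each edge [p,q] (with p < q) to q − p. For instance
  ∂ae = e − a.
The resulting 12×26 matrix has rank 10, and its Smith normal form has invariant factors (1,1,1,1,1,1,1,1,1,1).

∂_2: C_2 → C_1 sends each 2-simplex [p,q,r] to [q,r] − [p,r] + [p,q]. For instance
  ∂bej = ej − bj + be,
  ∂aef = ef − af + ae.
This gives a 26×14 integer matrix of rank 13; reducing to Smith normal form yields diagonal entries (1,1,1,1,1,1,1,1,1,1,1,1,1).

From H_k ≅ ker(∂_k) / im(∂_{k+1}) we obtain:

  H_0: rank C_0 − rank ∂_1 = 12 − 10 = 2, and the invariant factors of ∂_1 are all 1, so H_0 = Z^2.
  H_1: rank ker ∂_1 − rank ∂_2 = (26 − 10) − 13 = 3, and the invariant factors of ∂_2 are all 1, so H_1 = Z^3.
  H_2: rank ker ∂_2 − rank ∂_3 = (14 − 13) − 0 = 1, and there is no ∂_3, so H_2 = Z.

As a check, the Euler characteristic is 12 − 26 + 14 = 0, which agrees with 2 − 3 + 1 = 0.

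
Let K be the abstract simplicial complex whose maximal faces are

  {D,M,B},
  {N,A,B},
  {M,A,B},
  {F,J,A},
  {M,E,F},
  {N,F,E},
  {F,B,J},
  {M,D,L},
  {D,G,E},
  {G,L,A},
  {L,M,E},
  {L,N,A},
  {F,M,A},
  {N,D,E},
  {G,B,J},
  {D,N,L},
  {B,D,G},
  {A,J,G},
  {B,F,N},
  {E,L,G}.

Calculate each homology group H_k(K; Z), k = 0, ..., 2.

K has 10 vertices, 30 edges, 20 triangles.
rank ∂_0 = 0, rank ∂_1 = 9 ⇒ b_0 = 10 − 0 − 9 = 1; all invariant factors of ∂_1 are 1 so no torsion. So H_0 = Z.
rank ∂_1 = 9, rank ∂_2 = 20 ⇒ b_1 = 30 − 9 − 20 = 1; ∂_2 has invariant factor(s) [2] giving torsion. So H_1 = Z ⊕ Z/2Z.
rank ∂_2 = 20, rank ∂_3 = 0 ⇒ b_2 = 20 − 20 − 0 = 0. So H_2 = 0.

H_0 ≅ Z,  H_1 ≅ Z ⊕ Z/2Z,  H_2 = 0.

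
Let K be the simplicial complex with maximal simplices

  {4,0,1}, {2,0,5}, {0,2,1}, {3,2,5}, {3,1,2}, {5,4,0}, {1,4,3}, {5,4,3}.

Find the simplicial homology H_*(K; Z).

H_0 = Z,  H_1 = 0,  H_2 = Z.

Fix the vertex order 0 < 1 < 2 < 3 < 4 < 5 and write every simplex with vertices in increasing order. Then dim K = 2 and the simplices of K are:

  0-simplices (6): [0], [1], [2], [3], [4], [5]
  1-simplices (12): [0,1], [0,2], [0,4], [0,5], [1,2], [1,3], [1,4], [2,3], [2,5], [3,4], [3,5], [4,5]
  2-simplices (8): [0,1,2], [0,1,4], [0,2,5], [0,4,5], [1,2,3], [1,3,4], [2,3,5], [3,4,5]

so the chain groups are C_0 ≅ Z^6, C_1 ≅ Z^12, C_2 ≅ Z^8.

The boundary map ∂_1: C_1 → C_0 sends each edge [p,q] (with p < q) to q − p. For instance
  ∂[0,5] = [5] − [0].
The resulting 6×12 matrix has rank 5, and its Smith normal form has invariant factors (1,1,1,1,1).

∂_2: C_2 → C_1 sends each 2-simplex [p,q,r] to [q,r] − [p,r] + [p,q]. For instance
  ∂[3,4,5] = [4,5] − [3,5] + [3,4],
  ∂[0,1,4] = [1,4] − [0,4] + [0,1].
As a 12×8 matrix over Z this has rank 7, with invariant factors (1,1,1,1,1,1,1).

Reading off H_k = ker ∂_k / im ∂_{k+1}:

  H_0: rank C_0 − rank ∂_1 = 6 − 5 = 1, and the invariant factors of ∂_1 are all 1, so H_0 ≅ Z.
  H_1: rank ker ∂_1 − rank ∂_2 = (12 − 5) − 7 = 0, and the invariant factors of ∂_2 are all 1, so H_1 ≅ 0.
  H_2: rank ker ∂_2 − rank ∂_3 = (8 − 7) − 0 = 1, and there is no ∂_3, so H_2 ≅ Z.

(K is a triangulation of the 2-sphere S^2.)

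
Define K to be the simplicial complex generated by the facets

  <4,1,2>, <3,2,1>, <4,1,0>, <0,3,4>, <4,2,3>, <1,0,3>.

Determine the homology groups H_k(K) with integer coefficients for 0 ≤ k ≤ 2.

H_0 = Z,  H_1 = 0,  H_2 = Z.

Take the total order 0 < 1 < 2 < 3 < 4 on the vertex set. Then K (dimension 2) consists of the simplices:

  0-simplices (5): [0], [1], [2], [3], [4]
  1-simplices (9): [0,1], [0,3], [0,4], [1,2], [1,3], [1,4], [2,3], [2,4], [3,4]
  2-simplices (6): [0,1,3], [0,1,4], [0,3,4], [1,2,3], [1,2,4], [2,3,4]

giving chain groups C_0 ≅ Z^5, C_1 ≅ Z^9, C_2 ≅ Z^6.

The boundary map ∂_1: C_1 → C_0 is given by ∂[p,q] = [q] − [p].
This gives a 5×9 integer matrix of rank 4; reducing to Smith normal form yields diagonal entries (1,1,1,1).

The boundary map ∂_2: C_2 → C_1 acts by ∂[p,q,r] = [q,r] − [p,r] + [p,q]. For instance
  ∂[0,1,3] = [1,3] − [0,3] + [0,1],
  ∂[0,1,4] = [1,4] − [0,4] + [0,1].
As a 9×6 matrix over Z this has rank 5, with invariant factors (1,1,1,1,1).

From H_k ≅ ker(∂_k) / im(∂_{k+1}) we obtain:

  H_0: rank C_0 − rank ∂_1 = 5 − 4 = 1, and the invariant factors of ∂_1 are all 1, so H_0 ≅ Z.
  H_1: rank ker ∂_1 − rank ∂_2 = (9 − 4) − 5 = 0, and the invariant factors of ∂_2 are all 1, so H_1 ≅ 0.
  H_2: rank ker ∂_2 − rank ∂_3 = (6 − 5) − 0 = 1, and there is no ∂_3, so H_2 ≅ Z.

As a check, the Euler characteristic is 5 − 9 + 6 = 2, which agrees with 1 − 0 + 1 = 2.
(K is a triangulation of the 2-sphere S^2.)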